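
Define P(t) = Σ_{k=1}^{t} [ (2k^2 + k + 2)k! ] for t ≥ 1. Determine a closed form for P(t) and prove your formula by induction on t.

We claim P(t) = (2t + 1)(t + 1)! - 1 for all t ≥ 1.
Base case (t = 1): P(1) = 5, and the closed form gives 5. They agree.
Inductive step: assume the claim holds for t = k, so P(k) = (2k + 1)(k + 1)! - 1.
Then P(k+1) = P(k) + ((2k^2 + 5k + 5)(k + 1)!) = ((2k + 1)(k + 1)! - 1) + ((2k^2 + 5k + 5)(k + 1)!).
Simplifying, P(k+1) = (2(k+1) + 1)((k+1) + 1)! - 1,
which is the closed form with t = k+1.
By induction, the statement is established for all t ≥ 1.

P(t) = (2t + 1)(t + 1)! - 1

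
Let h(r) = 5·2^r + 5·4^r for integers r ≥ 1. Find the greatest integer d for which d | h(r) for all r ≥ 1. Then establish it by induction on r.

Computing the first values: h(1) = 30 and h(2) = 100; gcd(30, 100) = 10, so d ≤ 10.
We prove 10 | 5·2^r + 5·4^r for all r ≥ 1 by induction on r.
Base case (r = 1): h(1) = 30 = 10·(3), so 10 | h(1).
For the inductive step, assume it holds for an arbitrary i ≥ 1, i.e. 10 | h(i). Then
h(i+1) − 4·h(i) = (5·2^(i+1) + 5·4^(i+1)) − 4·(5·2^i + 5·4^i) = (5)·2^i·(2 − 4) = (-10)·2^i. Since 10 | h(i) by the inductive hypothesis, 10 | 4·h(i); and 10 | -10 since -10 = 10·-1. Therefore 10 | h(i+1).
By induction, the statement is established for all r ≥ 1.
Therefore the largest such d is 10.

d = 10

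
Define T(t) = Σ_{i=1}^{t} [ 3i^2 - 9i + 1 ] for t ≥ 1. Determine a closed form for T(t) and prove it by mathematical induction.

We claim T(t) = t(t^2 - 3t - 3) for all t ≥ 1.
Base step (t = 1): T(1) = -5, and the closed form gives -5. They agree.
Inductive step: suppose the statement holds for some i ≥ 1, so T(i) = i(i^2 - 3i - 3).
Then T(i+1) = T(i) + (3i^2 - 3i - 5) = (i(i^2 - 3i - 3)) + (3i^2 - 3i - 5).
Simplifying, T(i+1) = (i + 1)(i^2 - i - 5) = (i+1)((i+1)^2 - 3(i+1) - 3),
which is the closed form with t = i+1.
By induction, the statement is established for all t ≥ 1.

T(t) = t(t^2 - 3t - 3)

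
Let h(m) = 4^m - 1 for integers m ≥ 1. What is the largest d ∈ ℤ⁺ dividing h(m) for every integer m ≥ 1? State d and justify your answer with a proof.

d = 3

Computing the first values: h(1) = 3 and h(2) = 15; gcd(3, 15) = 3, so d ≤ 3.
We prove 3 | 4^m - 1 for all m ≥ 1 by induction on m.
For the base case m = 1: h(1) = 3 = 3·(1), so 3 | h(1).
Inductive step: suppose the statement holds for some r ≥ 1, i.e. 3 | h(r). Then
4^{r+1} − 1^{r+1} = 4·4^r − 1·1^r = 4·(4^r − 1^r) + (3)·1^r. The first term is divisible by 3 by the inductive hypothesis, and the second term (3)·1^r is divisible by 3 since 3 | 3. Hence 3 | h(r+1).
By induction, the statement is established for all m ≥ 1.
Therefore the largest such d is 3.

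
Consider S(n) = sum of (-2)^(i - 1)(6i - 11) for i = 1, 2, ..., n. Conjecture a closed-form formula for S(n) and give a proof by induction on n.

S(n) = (-2)^n(-2n + 3) - 3

We claim S(n) = (-2)^n(-2n + 3) - 3 for all n ≥ 1.
For the base case n = 1: S(1) = -5, and the closed form gives -5. They agree.
Suppose the result is true for n = i, so S(i) = (-2)^i(-2i + 3) - 3.
Then S(i+1) = S(i) + ((-2)^i(6i - 5)) = ((-2)^i(-2i + 3) - 3) + ((-2)^i(6i - 5)).
Simplifying, S(i+1) = (-2)^(i + 1) + (-2)^(i + 2)i - 3 = (-2)^(i+1)(-2(i+1) + 3) - 3,
which is the closed form with n = i+1.
This completes the induction.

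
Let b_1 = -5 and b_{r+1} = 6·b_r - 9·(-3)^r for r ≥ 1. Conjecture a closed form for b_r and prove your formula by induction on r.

Computing the first terms: b_1 = -5, b_2 = -3, b_3 = -99. This suggests b_r = (-3)^r - 2·6^(r - 1).
When r = 1: the formula gives -5 = -5 = b_1.
Inductive step: suppose the statement holds for some m ≥ 1, so b_m = (-3)^m - 2·6^(m - 1).
Then b_{m+1} = 6·b_m - 9·(-3)^m = 6·((-3)^m - 2·6^(m - 1)) - 9·(-3)^m = (-3)^(m + 1) - 2·6^m = (-3)^(m+1) - 2·6^((m+1) - 1),
which is the claimed formula at r = m+1.
This completes the induction.

b_r = (-3)^r - 2·6^(r - 1)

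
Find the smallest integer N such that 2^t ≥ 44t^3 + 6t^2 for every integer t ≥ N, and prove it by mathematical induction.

N = 18

At t = 17: 131072 < 217906, so the inequality fails and N ≥ 18. We prove 2^t ≥ 44t^3 + 6t^2 for all t ≥ 18.
When t = 18: 2^t = 262144 and 44t^3 + 6t^2 = 258552, so 262144 ≥ 258552.
Inductive step: suppose the statement holds for some p ≥ 18, so 2^p ≥ 44p^3 + 6p^2.
Then 2^(p + 1) = 2·(2^p) ≥ 2·(44p^3 + 6p^2).
Also, for p ≥ 18 we have 2·(44p^3 + 6p^2) ≥ 44(p+1)^3 + 6(p+1)^2, since 2·(44p^3 + 6p^2) − (44(p+1)^3 + 6(p+1)^2) = 44p^3 - 126p^2 - 144p - 50, which is nonnegative for all p ≥ 18.
Combining, 2^(p + 1) ≥ 44(p+1)^3 + 6(p+1)^2.
Hence, by induction on t, the claim holds for every t ≥ 18.
Hence the smallest such N is 18.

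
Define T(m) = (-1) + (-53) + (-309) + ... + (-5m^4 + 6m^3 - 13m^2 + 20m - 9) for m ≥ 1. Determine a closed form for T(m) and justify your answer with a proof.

T(m) = -m(m^4 + m^3 + 3m^2 - 5m + 1)

We claim T(m) = -m(m^4 + m^3 + 3m^2 - 5m + 1) for all m ≥ 1.
Base case (m = 1): T(1) = -1, and the closed form gives -1. They agree.
Inductive step: assume the claim holds for m = k, so T(k) = k(-k^4 - k^3 - 3k^2 + 5k - 1).
Then T(k+1) = T(k) + (-5k^4 - 14k^3 - 25k^2 - 8k - 1) = (k(-k^4 - k^3 - 3k^2 + 5k - 1)) + (-5k^4 - 14k^3 - 25k^2 - 8k - 1).
Simplifying, T(k+1) = -(k + 1)(k^4 + 5k^3 + 12k^2 + 8k + 1) = -(k+1)((k+1)^4 + (k+1)^3 + 3(k+1)^2 - 5(k+1) + 1),
which is the closed form with m = k+1.
By the principle of mathematical induction, the result holds for all m ≥ 1.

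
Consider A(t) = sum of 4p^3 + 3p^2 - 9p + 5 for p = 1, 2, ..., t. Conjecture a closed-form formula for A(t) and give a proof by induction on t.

We claim A(t) = t(t^3 + 3t^2 - 2t + 1) for all t ≥ 1.
Base case (t = 1): A(1) = 3, and the closed form gives 3. They agree.
For the inductive step, assume it holds for an arbitrary p ≥ 1, so A(p) = p(p^3 + 3p^2 - 2p + 1).
Then A(p+1) = A(p) + (4p^3 + 15p^2 + 9p + 3) = (p(p^3 + 3p^2 - 2p + 1)) + (4p^3 + 15p^2 + 9p + 3).
Simplifying, A(p+1) = (p + 1)(p^3 + 6p^2 + 7p + 3) = (p+1)((p+1)^3 + 3(p+1)^2 - 2(p+1) + 1),
which is the closed form with t = p+1.
This completes the induction.

A(t) = t(t^3 + 3t^2 - 2t + 1)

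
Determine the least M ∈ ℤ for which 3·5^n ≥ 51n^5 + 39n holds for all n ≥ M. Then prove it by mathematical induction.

M = 9

At n = 8: 1171875 < 1671480, so the inequality fails and M ≥ 9. We prove 3·5^n ≥ 51n^5 + 39n for all n ≥ 9.
Base step (n = 9): 3·5^n = 5859375 and 51n^5 + 39n = 3011850, so 5859375 ≥ 3011850.
For the inductive step, assume it holds for an arbitrary m ≥ 9, so 3·5^m ≥ 51m^5 + 39m.
Then 3·5^(m + 1) = 5·(3·5^m) ≥ 5·(51m^5 + 39m).
Also, for m ≥ 9 we have 5·(51m^5 + 39m) ≥ 51(m+1)^5 + 39(m+1), since 5·(51m^5 + 39m) − (51(m+1)^5 + 39(m+1)) = 204m^5 - 255m^4 - 510m^3 - 510m^2 - 99m - 90, which is nonnegative for all m ≥ 9.
Combining, 3·5^(m + 1) ≥ 51(m+1)^5 + 39(m+1).
This completes the induction.
Hence the smallest such M is 9.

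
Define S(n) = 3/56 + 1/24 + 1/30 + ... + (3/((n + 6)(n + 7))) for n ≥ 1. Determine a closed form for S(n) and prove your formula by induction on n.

We claim S(n) = 3n/(7(n + 7)) for all n ≥ 1.
For the base case n = 1: S(1) = 3/56, and the closed form gives 3/56. They agree.
Inductive step: assume the claim holds for n = k, so S(k) = 3k/(7(k + 7)).
Then S(k+1) = S(k) + (3/((k + 7)(k + 8))) = (3k/(7(k + 7))) + (3/((k + 7)(k + 8))).
Simplifying, S(k+1) = 3(k + 1)/(7(k + 8)) = 3(k+1)/(7((k+1) + 7)),
which is the closed form with n = k+1.
By induction, the statement is established for all n ≥ 1.

S(n) = 3n/(7(n + 7))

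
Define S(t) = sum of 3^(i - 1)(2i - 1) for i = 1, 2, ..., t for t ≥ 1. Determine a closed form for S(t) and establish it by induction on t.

S(t) = 3^t(t - 1) + 1

We claim S(t) = 3^t(t - 1) + 1 for all t ≥ 1.
For the base case t = 1: S(1) = 1, and the closed form gives 1. They agree.
For the inductive step, assume it holds for an arbitrary i ≥ 1, so S(i) = 3^i(i - 1) + 1.
Then S(i+1) = S(i) + (3^i(2i + 1)) = (3^i(i - 1) + 1) + (3^i(2i + 1)).
Simplifying, S(i+1) = 3^(i + 1)i + 1 = 3^(i+1)((i+1) - 1) + 1,
which is the closed form with t = i+1.
Hence, by induction on t, the claim holds for every t ≥ 1.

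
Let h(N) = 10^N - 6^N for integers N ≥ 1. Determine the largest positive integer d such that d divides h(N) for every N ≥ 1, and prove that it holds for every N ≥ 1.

Computing the first values: h(1) = 4 and h(2) = 64; gcd(4, 64) = 4, so d ≤ 4.
We prove 4 | 10^N - 6^N for all N ≥ 1 by induction on N.
Base case (N = 1): h(1) = 4 = 4·(1), so 4 | h(1).
Inductive step: suppose the statement holds for some r ≥ 1, i.e. 4 | h(r). Then
10^{r+1} − 6^{r+1} = 10·10^r − 6·6^r = 10·(10^r − 6^r) + (4)·6^r. The first term is divisible by 4 by the inductive hypothesis, and the second term (4)·6^r is divisible by 4 since 4 | 4. Hence 4 | h(r+1).
This completes the induction.
Therefore the largest such d is 4.

d = 4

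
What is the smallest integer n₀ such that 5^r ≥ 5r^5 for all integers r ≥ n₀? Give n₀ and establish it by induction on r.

n₀ = 8

At r = 7: 78125 < 84035, so the inequality fails and n₀ ≥ 8. We prove 5^r ≥ 5r^5 for all r ≥ 8.
When r = 8: 5^r = 390625 and 5r^5 = 163840, so 390625 ≥ 163840.
Suppose the result is true for r = i, so 5^i ≥ 5i^5.
Then 5^(i + 1) = 5·(5^i) ≥ 5·(5i^5).
Also, for i ≥ 8 we have 5·(5i^5) ≥ 5(i+1)^5, since 5 ≥ (1 + 1/i)^5 for all i ≥ 8.
Combining, 5^(i + 1) ≥ 5(i+1)^5.
By induction, the statement is established for all r ≥ 8.
Hence the smallest such n₀ is 8.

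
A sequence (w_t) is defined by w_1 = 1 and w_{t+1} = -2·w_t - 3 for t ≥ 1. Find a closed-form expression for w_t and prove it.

w_t = -(-2)^t - 1

Computing the first terms: w_1 = 1, w_2 = -5, w_3 = 7. This suggests w_t = -(-2)^t - 1.
Base case (t = 1): the formula gives 1 = 1 = w_1.
Inductive step: assume the claim holds for t = m, so w_m = -(-2)^m - 1.
Then w_{m+1} = -2·w_m - 3 = -2·(-(-2)^m - 1) - 3 = -(-2)^(m + 1) - 1,
which is the claimed formula at t = m+1.
Hence, by induction on t, the claim holds for every t ≥ 1.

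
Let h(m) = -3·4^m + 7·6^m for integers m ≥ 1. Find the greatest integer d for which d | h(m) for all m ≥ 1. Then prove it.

Computing the first values: h(1) = 30 and h(2) = 204; gcd(30, 204) = 6, so d ≤ 6.
We prove 6 | -3·4^m + 7·6^m for all m ≥ 1 by induction on m.
When m = 1: h(1) = 30 = 6·(5), so 6 | h(1).
Suppose the result is true for m = p, i.e. 6 | h(p). Then
h(p+1) − 6·h(p) = (-3·4^(p+1) + 7·6^(p+1)) − 6·(-3·4^p + 7·6^p) = (-3)·4^p·(4 − 6) = (6)·4^p. Since 6 | h(p) by the inductive hypothesis, 6 | 6·h(p); and 6 | 6 since 6 = 6·1. Therefore 6 | h(p+1).
Hence, by induction on m, the claim holds for every m ≥ 1.
Therefore the largest such d is 6.

d = 6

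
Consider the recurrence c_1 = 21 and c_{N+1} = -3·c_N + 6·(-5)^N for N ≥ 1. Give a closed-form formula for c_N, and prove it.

c_N = -2(-3)^N - 3(-5)^N

Computing the first terms: c_1 = 21, c_2 = -93, c_3 = 429. This suggests c_N = -2(-3)^N - 3(-5)^N.
Base step (N = 1): the formula gives 21 = 21 = c_1.
Inductive step: assume the claim holds for N = k, so c_k = -2(-3)^k - 3(-5)^k.
Then c_{k+1} = -3·c_k + 6·(-5)^k = -3·(-2(-3)^k - 3(-5)^k) + 6·(-5)^k = -2(-3)^(k + 1) - 3(-5)^(k + 1),
which is the claimed formula at N = k+1.
By the principle of mathematical induction, the result holds for all N ≥ 1.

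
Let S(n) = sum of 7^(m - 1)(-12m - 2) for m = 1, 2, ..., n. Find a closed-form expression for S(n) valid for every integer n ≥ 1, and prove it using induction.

We claim S(n) = -2·7^n·n for all n ≥ 1.
Base case (n = 1): S(1) = -14, and the closed form gives -14. They agree.
Suppose the result is true for n = m, so S(m) = -2·7^m·m.
Then S(m+1) = S(m) + (7^m(-12m - 14)) = (-2·7^m·m) + (7^m(-12m - 14)).
Simplifying, S(m+1) = 14·7^m(-m - 1) = -2·7^(m+1)·(m+1),
which is the closed form with n = m+1.
Hence, by induction on n, the claim holds for every n ≥ 1.

S(n) = -2·7^n·n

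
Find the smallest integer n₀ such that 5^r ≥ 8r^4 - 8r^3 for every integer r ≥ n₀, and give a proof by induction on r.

n₀ = 6

At r = 5: 3125 < 4000, so the inequality fails and n₀ ≥ 6. We prove 5^r ≥ 8r^4 - 8r^3 for all r ≥ 6.
For the base case r = 6: 5^r = 15625 and 8r^4 - 8r^3 = 8640, so 15625 ≥ 8640.
Inductive step: assume the claim holds for r = j, so 5^j ≥ 8j^4 - 8j^3.
Then 5^(j + 1) = 5·(5^j) ≥ 5·(8j^4 - 8j^3).
Also, for j ≥ 6 we have 5·(8j^4 - 8j^3) ≥ 8(j+1)^4 - 8(j+1)^3, since 5·(8j^4 - 8j^3) − (8(j+1)^4 - 8(j+1)^3) = 32j^4 - 64j^3 - 24j^2 - 8j, which is nonnegative for all j ≥ 6.
Combining, 5^(j + 1) ≥ 8(j+1)^4 - 8(j+1)^3.
By induction, the statement is established for all r ≥ 6.
Hence the smallest such n₀ is 6.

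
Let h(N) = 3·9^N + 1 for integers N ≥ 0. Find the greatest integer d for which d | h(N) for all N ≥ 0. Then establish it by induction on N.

d = 4

Computing the first values: h(0) = 4 and h(1) = 28; gcd(4, 28) = 4, so d ≤ 4.
We prove 4 | 3·9^N + 1 for all N ≥ 0 by induction on N.
Base step (N = 0): h(0) = 4 = 4·(1), so 4 | h(0).
For the inductive step, assume it holds for an arbitrary m ≥ 0, i.e. 4 | h(m). Then
h(m+1) = 3·9^(m+1) + 1 = 9·(3·9^m + 1) - 8 = 9·h(m) - 8. The first term is divisible by 4 by the inductive hypothesis, and -8 is divisible by 4. Hence 4 | h(m+1).
By induction, the statement is established for all N ≥ 0.
Therefore the largest such d is 4.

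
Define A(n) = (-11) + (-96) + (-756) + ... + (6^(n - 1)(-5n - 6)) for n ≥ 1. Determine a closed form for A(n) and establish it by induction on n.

We claim A(n) = -6^n(n + 1) + 1 for all n ≥ 1.
For the base case n = 1: A(1) = -11, and the closed form gives -11. They agree.
Inductive step: suppose the statement holds for some k ≥ 1, so A(k) = -6^k(k + 1) + 1.
Then A(k+1) = A(k) + (6^k(-5k - 11)) = (-6^k(k + 1) + 1) + (6^k(-5k - 11)).
Simplifying, A(k+1) = -6·6^k·k - 12·6^k + 1 = -6^(k+1)((k+1) + 1) + 1,
which is the closed form with n = k+1.
By induction, the statement is established for all n ≥ 1.

A(n) = -6^n(n + 1) + 1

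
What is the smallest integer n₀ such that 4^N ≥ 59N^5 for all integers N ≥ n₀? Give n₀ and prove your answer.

At N = 11: 4194304 < 9502009, so the inequality fails and n₀ ≥ 12. We prove 4^N ≥ 59N^5 for all N ≥ 12.
When N = 12: 4^N = 16777216 and 59N^5 = 14681088, so 16777216 ≥ 14681088.
Inductive step: assume the claim holds for N = r, so 4^r ≥ 59r^5.
Then 4^(r + 1) = 4·(4^r) ≥ 4·(59r^5).
Also, for r ≥ 12 we have 4·(59r^5) ≥ 59(r+1)^5, since 4 ≥ (1 + 1/r)^5 for all r ≥ 12.
Combining, 4^(r + 1) ≥ 59(r+1)^5.
This completes the induction.
Hence the smallest such n₀ is 12.

n₀ = 12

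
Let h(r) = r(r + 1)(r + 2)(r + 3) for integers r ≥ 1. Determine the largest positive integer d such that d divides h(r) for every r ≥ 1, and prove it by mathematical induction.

Computing the first values: h(1) = 24 and h(2) = 120; gcd(24, 120) = 24, so d ≤ 24.
We prove 24 | r(r + 1)(r + 2)(r + 3) for all r ≥ 1 by induction on r.
Base case (r = 1): h(1) = 24 = 24·(1), so 24 | h(1).
Suppose the result is true for r = k, i.e. 24 | h(k). Then
h(k+1) − h(k) = (k+1)·(k+2)·(k+3)·(k+4) − k·(k+1)·(k+2)·(k+3) = (k+1)·(k+2)·(k+3)·[(k+4) − k] = 4·(k+1)·(k+2)·(k+3). The product of 3 consecutive integers is divisible by (3)! = 6, so h(k+1) − h(k) is divisible by 4·6 = 24. By the inductive hypothesis 24 | h(k), hence 24 | h(k+1).
By induction, the statement is established for all r ≥ 1.
Therefore the largest such d is 24.

d = 24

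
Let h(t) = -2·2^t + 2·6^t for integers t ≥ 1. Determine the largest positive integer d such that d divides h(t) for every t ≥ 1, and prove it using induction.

d = 8

Computing the first values: h(1) = 8 and h(2) = 64; gcd(8, 64) = 8, so d ≤ 8.
We prove 8 | -2·2^t + 2·6^t for all t ≥ 1 by induction on t.
Base step (t = 1): h(1) = 8 = 8·(1), so 8 | h(1).
For the inductive step, assume it holds for an arbitrary k ≥ 1, i.e. 8 | h(k). Then
h(k+1) − 6·h(k) = (-2·2^(k+1) + 2·6^(k+1)) − 6·(-2·2^k + 2·6^k) = (-2)·2^k·(2 − 6) = (8)·2^k. Since 8 | h(k) by the inductive hypothesis, 8 | 6·h(k); and 8 | 8 since 8 = 8·1. Therefore 8 | h(k+1).
By the principle of mathematical induction, the result holds for all t ≥ 1.
Therefore the largest such d is 8.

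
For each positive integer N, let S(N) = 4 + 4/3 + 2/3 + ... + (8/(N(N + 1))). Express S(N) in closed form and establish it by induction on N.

S(N) = 8N/(N + 1)

We claim S(N) = 8N/(N + 1) for all N ≥ 1.
Base case (N = 1): S(1) = 4, and the closed form gives 4. They agree.
Suppose the result is true for N = j, so S(j) = 8j/(j + 1).
Then S(j+1) = S(j) + (8/((j + 1)(j + 2))) = (8j/(j + 1)) + (8/((j + 1)(j + 2))).
Simplifying, S(j+1) = 8(j + 1)/(j + 2) = 8(j+1)/((j+1) + 1),
which is the closed form with N = j+1.
This completes the induction.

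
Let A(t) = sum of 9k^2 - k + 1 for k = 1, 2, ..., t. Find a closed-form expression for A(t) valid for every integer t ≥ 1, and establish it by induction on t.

A(t) = t(3t^2 + 4t + 2)

We claim A(t) = t(3t^2 + 4t + 2) for all t ≥ 1.
When t = 1: A(1) = 9, and the closed form gives 9. They agree.
For the inductive step, assume it holds for an arbitrary k ≥ 1, so A(k) = k(3k^2 + 4k + 2).
Then A(k+1) = A(k) + (-k + 9(k + 1)^2) = (k(3k^2 + 4k + 2)) + (-k + 9(k + 1)^2).
Simplifying, A(k+1) = (k + 1)(3k^2 + 10k + 9) = (k+1)(3(k+1)^2 + 4(k+1) + 2),
which is the closed form with t = k+1.
By the principle of mathematical induction, the result holds for all t ≥ 1.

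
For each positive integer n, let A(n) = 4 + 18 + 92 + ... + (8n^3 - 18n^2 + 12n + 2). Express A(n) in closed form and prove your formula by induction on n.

We claim A(n) = n(2n^3 - 2n^2 - n + 5) for all n ≥ 1.
Base case (n = 1): A(1) = 4, and the closed form gives 4. They agree.
For the inductive step, assume it holds for an arbitrary j ≥ 1, so A(j) = j(2j^3 - 2j^2 - j + 5).
Then A(j+1) = A(j) + (8j^3 + 6j^2 + 4) = (j(2j^3 - 2j^2 - j + 5)) + (8j^3 + 6j^2 + 4).
Simplifying, A(j+1) = (j + 1)(2j^3 + 4j^2 + j + 4) = (j+1)(2(j+1)^3 - 2(j+1)^2 - (j+1) + 5),
which is the closed form with n = j+1.
By induction, the statement is established for all n ≥ 1.

A(n) = n(2n^3 - 2n^2 - n + 5)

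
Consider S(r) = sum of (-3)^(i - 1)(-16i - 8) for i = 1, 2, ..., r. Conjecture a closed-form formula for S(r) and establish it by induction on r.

We claim S(r) = (-3)^r(4r + 3) - 3 for all r ≥ 1.
For the base case r = 1: S(1) = -24, and the closed form gives -24. They agree.
For the inductive step, assume it holds for an arbitrary i ≥ 1, so S(i) = (-3)^i(4i + 3) - 3.
Then S(i+1) = S(i) + ((-3)^i(-16i - 24)) = ((-3)^i(4i + 3) - 3) + ((-3)^i(-16i - 24)).
Simplifying, S(i+1) = -12(-3)^i·i - 21(-3)^i - 3 = (-3)^(i+1)(4(i+1) + 3) - 3,
which is the closed form with r = i+1.
By induction, the statement is established for all r ≥ 1.

S(r) = (-3)^r(4r + 3) - 3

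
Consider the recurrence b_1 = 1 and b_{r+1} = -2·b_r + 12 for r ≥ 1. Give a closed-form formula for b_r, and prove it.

b_r = -3(-2)^(r - 1) + 4

Computing the first terms: b_1 = 1, b_2 = 10, b_3 = -8. This suggests b_r = -3(-2)^(r - 1) + 4.
For the base case r = 1: the formula gives 1 = 1 = b_1.
For the inductive step, assume it holds for an arbitrary j ≥ 1, so b_j = -3(-2)^(j - 1) + 4.
Then b_{j+1} = -2·b_j + 12 = -2·(-3(-2)^(j - 1) + 4) + 12 = -3(-2)^j + 4 = -3(-2)^((j+1) - 1) + 4,
which is the claimed formula at r = j+1.
Hence, by induction on r, the claim holds for every r ≥ 1.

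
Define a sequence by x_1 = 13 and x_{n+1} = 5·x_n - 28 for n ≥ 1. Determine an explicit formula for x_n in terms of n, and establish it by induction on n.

x_n = 6·5^(n - 1) + 7

Computing the first terms: x_1 = 13, x_2 = 37, x_3 = 157. This suggests x_n = 6·5^(n - 1) + 7.
For the base case n = 1: the formula gives 13 = 13 = x_1.
Inductive step: suppose the statement holds for some p ≥ 1, so x_p = 6·5^(p - 1) + 7.
Then x_{p+1} = 5·x_p - 28 = 5·(6·5^(p - 1) + 7) - 28 = 6·5^p + 7 = 6·5^((p+1) - 1) + 7,
which is the claimed formula at n = p+1.
Hence, by induction on n, the claim holds for every n ≥ 1.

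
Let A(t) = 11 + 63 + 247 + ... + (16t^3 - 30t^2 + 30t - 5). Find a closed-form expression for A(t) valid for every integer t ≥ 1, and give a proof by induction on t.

We claim A(t) = t(4t^3 - 2t^2 + 4t + 5) for all t ≥ 1.
Base step (t = 1): A(1) = 11, and the closed form gives 11. They agree.
Inductive step: suppose the statement holds for some r ≥ 1, so A(r) = r(4r^3 - 2r^2 + 4r + 5).
Then A(r+1) = A(r) + (16r^3 + 18r^2 + 18r + 11) = (r(4r^3 - 2r^2 + 4r + 5)) + (16r^3 + 18r^2 + 18r + 11).
Simplifying, A(r+1) = (r + 1)(4r^3 + 10r^2 + 12r + 11) = (r+1)(4(r+1)^3 - 2(r+1)^2 + 4(r+1) + 5),
which is the closed form with t = r+1.
By the principle of mathematical induction, the result holds for all t ≥ 1.

A(t) = t(4t^3 - 2t^2 + 4t + 5)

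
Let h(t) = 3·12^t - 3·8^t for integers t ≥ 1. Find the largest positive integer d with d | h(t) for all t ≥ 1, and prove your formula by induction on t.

Computing the first values: h(1) = 12 and h(2) = 240; gcd(12, 240) = 12, so d ≤ 12.
We prove 12 | 3·12^t - 3·8^t for all t ≥ 1 by induction on t.
When t = 1: h(1) = 12 = 12·(1), so 12 | h(1).
Inductive step: assume the claim holds for t = r, i.e. 12 | h(r). Then
h(r+1) − 12·h(r) = (3·12^(r+1) - 3·8^(r+1)) − 12·(3·12^r - 3·8^r) = (-3)·8^r·(8 − 12) = (12)·8^r. Since 12 | h(r) by the inductive hypothesis, 12 | 12·h(r); and 12 | 12 since 12 = 12·1. Therefore 12 | h(r+1).
This completes the induction.
Therefore the largest such d is 12.

d = 12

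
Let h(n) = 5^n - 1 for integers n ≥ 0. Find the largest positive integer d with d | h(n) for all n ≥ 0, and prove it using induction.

d = 4

Computing the first values: h(0) = 0 and h(1) = 4; gcd(0, 4) = 4, so d ≤ 4.
We prove 4 | 5^n - 1 for all n ≥ 0 by induction on n.
Base step (n = 0): h(0) = 0 = 4·(0), so 4 | h(0).
Suppose the result is true for n = j, i.e. 4 | h(j). Then
h(j+1) = 5^(j+1) - 1 = 5·(5^j - 1) + 4 = 5·h(j) + 4. The first term is divisible by 4 by the inductive hypothesis, and 4 is divisible by 4. Hence 4 | h(j+1).
By the principle of mathematical induction, the result holds for all n ≥ 0.
Therefore the largest such d is 4.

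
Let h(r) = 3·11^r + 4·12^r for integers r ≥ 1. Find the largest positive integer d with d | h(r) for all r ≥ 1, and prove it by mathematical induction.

d = 3

Computing the first values: h(1) = 81 and h(2) = 939; gcd(81, 939) = 3, so d ≤ 3.
We prove 3 | 3·11^r + 4·12^r for all r ≥ 1 by induction on r.
Base step (r = 1): h(1) = 81 = 3·(27), so 3 | h(1).
Inductive step: assume the claim holds for r = p, i.e. 3 | h(p). Then
h(p+1) − 12·h(p) = (3·11^(p+1) + 4·12^(p+1)) − 12·(3·11^p + 4·12^p) = (3)·11^p·(11 − 12) = (-3)·11^p. Since 3 | h(p) by the inductive hypothesis, 3 | 12·h(p); and 3 | -3 since -3 = 3·-1. Therefore 3 | h(p+1).
By induction, the statement is established for all r ≥ 1.
Therefore the largest such d is 3.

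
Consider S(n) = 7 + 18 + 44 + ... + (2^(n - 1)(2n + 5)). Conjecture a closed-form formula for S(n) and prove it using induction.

We claim S(n) = 2^n(2n + 3) - 3 for all n ≥ 1.
Base case (n = 1): S(1) = 7, and the closed form gives 7. They agree.
Inductive step: assume the claim holds for n = i, so S(i) = 2^i(2i + 3) - 3.
Then S(i+1) = S(i) + (2^i(2i + 7)) = (2^i(2i + 3) - 3) + (2^i(2i + 7)).
Simplifying, S(i+1) = 4·2^i·i + 10·2^i - 3 = 2^(i+1)(2(i+1) + 3) - 3,
which is the closed form with n = i+1.
By the principle of mathematical induction, the result holds for all n ≥ 1.

S(n) = 2^n(2n + 3) - 3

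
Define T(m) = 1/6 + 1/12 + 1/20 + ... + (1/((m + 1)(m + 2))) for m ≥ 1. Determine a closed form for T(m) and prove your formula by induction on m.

We claim T(m) = m/(2(m + 2)) for all m ≥ 1.
When m = 1: T(1) = 1/6, and the closed form gives 1/6. They agree.
For the inductive step, assume it holds for an arbitrary j ≥ 1, so T(j) = j/(2(j + 2)).
Then T(j+1) = T(j) + (1/((j + 2)(j + 3))) = (j/(2(j + 2))) + (1/((j + 2)(j + 3))).
Simplifying, T(j+1) = (j + 1)/(2(j + 3)) = (j+1)/(2((j+1) + 2)),
which is the closed form with m = j+1.
This completes the induction.

T(m) = m/(2(m + 2))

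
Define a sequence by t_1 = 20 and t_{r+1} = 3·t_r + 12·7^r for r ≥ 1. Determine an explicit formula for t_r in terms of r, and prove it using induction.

Computing the first terms: t_1 = 20, t_2 = 144, t_3 = 1020. This suggests t_r = -3^(r - 1) + 3·7^r.
Base case (r = 1): the formula gives 20 = 20 = t_1.
For the inductive step, assume it holds for an arbitrary k ≥ 1, so t_k = -3^(k - 1) + 3·7^k.
Then t_{k+1} = 3·t_k + 12·7^k = 3·(-3^(k - 1) + 3·7^k) + 12·7^k = -3^k + 3·7^(k + 1) = -3^((k+1) - 1) + 3·7^(k+1),
which is the claimed formula at r = k+1.
By induction, the statement is established for all r ≥ 1.

t_r = -3^(r - 1) + 3·7^r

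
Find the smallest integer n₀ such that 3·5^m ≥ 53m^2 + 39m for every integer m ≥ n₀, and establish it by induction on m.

n₀ = 4

At m = 3: 375 < 594, so the inequality fails and n₀ ≥ 4. We prove 3·5^m ≥ 53m^2 + 39m for all m ≥ 4.
For the base case m = 4: 3·5^m = 1875 and 53m^2 + 39m = 1004, so 1875 ≥ 1004.
Inductive step: assume the claim holds for m = p, so 3·5^p ≥ 53p^2 + 39p.
Then 3·5^(p + 1) = 5·(3·5^p) ≥ 5·(53p^2 + 39p).
Also, for p ≥ 4 we have 5·(53p^2 + 39p) ≥ 53(p+1)^2 + 39(p+1), since 5·(53p^2 + 39p) − (53(p+1)^2 + 39(p+1)) = 212p^2 + 50p - 92, which is nonnegative for all p ≥ 4.
Combining, 3·5^(p + 1) ≥ 53(p+1)^2 + 39(p+1).
By the principle of mathematical induction, the result holds for all m ≥ 4.
Hence the smallest such n₀ is 4.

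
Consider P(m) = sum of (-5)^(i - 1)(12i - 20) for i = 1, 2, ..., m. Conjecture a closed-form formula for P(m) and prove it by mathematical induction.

P(m) = (-5)^m(-2m + 3) - 3

We claim P(m) = (-5)^m(-2m + 3) - 3 for all m ≥ 1.
When m = 1: P(1) = -8, and the closed form gives -8. They agree.
Suppose the result is true for m = i, so P(i) = (-5)^i(-2i + 3) - 3.
Then P(i+1) = P(i) + ((-5)^i(12i - 8)) = ((-5)^i(-2i + 3) - 3) + ((-5)^i(12i - 8)).
Simplifying, P(i+1) = 10(-5)^i·i - 5(-5)^i - 3 = (-5)^(i+1)(-2(i+1) + 3) - 3,
which is the closed form with m = i+1.
Hence, by induction on m, the claim holds for every m ≥ 1.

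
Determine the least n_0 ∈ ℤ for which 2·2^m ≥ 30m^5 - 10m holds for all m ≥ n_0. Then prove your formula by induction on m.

At m = 27: 268435456 < 430466940, so the inequality fails and n_0 ≥ 28. We prove 2·2^m ≥ 30m^5 - 10m for all m ≥ 28.
Base case (m = 28): 2·2^m = 536870912 and 30m^5 - 10m = 516310760, so 536870912 ≥ 516310760.
Suppose the result is true for m = r, so 2·2^r ≥ 30r^5 - 10r.
Then 2·2^(r + 1) = 2·(2·2^r) ≥ 2·(30r^5 - 10r).
Also, for r ≥ 28 we have 2·(30r^5 - 10r) ≥ 30(r+1)^5 - 10(r+1), since 2·(30r^5 - 10r) − (30(r+1)^5 - 10(r+1)) = 30r^5 - 150r^4 - 300r^3 - 300r^2 - 160r - 20, which is nonnegative for all r ≥ 28.
Combining, 2·2^(r + 1) ≥ 30(r+1)^5 - 10(r+1).
This completes the induction.
Hence the smallest such n_0 is 28.

n_0 = 28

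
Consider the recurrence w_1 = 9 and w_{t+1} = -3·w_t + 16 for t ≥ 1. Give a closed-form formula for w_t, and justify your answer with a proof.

w_t = 5(-3)^(t - 1) + 4

Computing the first terms: w_1 = 9, w_2 = -11, w_3 = 49. This suggests w_t = 5(-3)^(t - 1) + 4.
Base case (t = 1): the formula gives 9 = 9 = w_1.
Inductive step: assume the claim holds for t = i, so w_i = 5(-3)^(i - 1) + 4.
Then w_{i+1} = -3·w_i + 16 = -3·(5(-3)^(i - 1) + 4) + 16 = 5(-3)^i + 4 = 5(-3)^((i+1) - 1) + 4,
which is the claimed formula at t = i+1.
Hence, by induction on t, the claim holds for every t ≥ 1.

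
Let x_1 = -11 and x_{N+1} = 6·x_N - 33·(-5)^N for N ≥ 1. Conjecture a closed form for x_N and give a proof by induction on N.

Computing the first terms: x_1 = -11, x_2 = 99, x_3 = -231. This suggests x_N = 3(-5)^N + 4·6^(N - 1).
For the base case N = 1: the formula gives -11 = -11 = x_1.
For the inductive step, assume it holds for an arbitrary k ≥ 1, so x_k = 3(-5)^k + 4·6^(k - 1).
Then x_{k+1} = 6·x_k - 33·(-5)^k = 6·(3(-5)^k + 4·6^(k - 1)) - 33·(-5)^k = 3(-5)^(k + 1) + 4·6^k = 3(-5)^(k+1) + 4·6^((k+1) - 1),
which is the claimed formula at N = k+1.
By induction, the statement is established for all N ≥ 1.

x_N = 3(-5)^N + 4·6^(N - 1)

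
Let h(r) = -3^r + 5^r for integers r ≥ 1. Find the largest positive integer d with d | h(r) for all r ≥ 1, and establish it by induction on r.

d = 2

Computing the first values: h(1) = 2 and h(2) = 16; gcd(2, 16) = 2, so d ≤ 2.
We prove 2 | -3^r + 5^r for all r ≥ 1 by induction on r.
For the base case r = 1: h(1) = 2 = 2·(1), so 2 | h(1).
For the inductive step, assume it holds for an arbitrary k ≥ 1, i.e. 2 | h(k). Then
5^{k+1} − 3^{k+1} = 5·5^k − 3·3^k = 5·(5^k − 3^k) + (2)·3^k. The first term is divisible by 2 by the inductive hypothesis, and the second term (2)·3^k is divisible by 2 since 2 | 2. Hence 2 | h(k+1).
By the principle of mathematical induction, the result holds for all r ≥ 1.
Therefore the largest such d is 2.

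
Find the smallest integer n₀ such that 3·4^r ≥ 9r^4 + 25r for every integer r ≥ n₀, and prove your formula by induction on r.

At r = 5: 3072 < 5750, so the inequality fails and n₀ ≥ 6. We prove 3·4^r ≥ 9r^4 + 25r for all r ≥ 6.
Base step (r = 6): 3·4^r = 12288 and 9r^4 + 25r = 11814, so 12288 ≥ 11814.
Inductive step: assume the claim holds for r = i, so 3·4^i ≥ 9i^4 + 25i.
Then 3·4^(i + 1) = 4·(3·4^i) ≥ 4·(9i^4 + 25i).
Also, for i ≥ 6 we have 4·(9i^4 + 25i) ≥ 9(i+1)^4 + 25(i+1), since 4·(9i^4 + 25i) − (9(i+1)^4 + 25(i+1)) = 27i^4 - 36i^3 - 54i^2 + 39i - 34, which is nonnegative for all i ≥ 6.
Combining, 3·4^(i + 1) ≥ 9(i+1)^4 + 25(i+1).
By induction, the statement is established for all r ≥ 6.
Hence the smallest such n₀ is 6.

n₀ = 6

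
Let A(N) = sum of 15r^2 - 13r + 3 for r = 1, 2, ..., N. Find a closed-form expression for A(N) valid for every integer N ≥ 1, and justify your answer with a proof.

We claim A(N) = N(5N^2 + N - 1) for all N ≥ 1.
For the base case N = 1: A(1) = 5, and the closed form gives 5. They agree.
For the inductive step, assume it holds for an arbitrary r ≥ 1, so A(r) = r(5r^2 + r - 1).
Then A(r+1) = A(r) + (15r^2 + 17r + 5) = (r(5r^2 + r - 1)) + (15r^2 + 17r + 5).
Simplifying, A(r+1) = (r + 1)(5r^2 + 11r + 5) = (r+1)(5(r+1)^2 + (r+1) - 1),
which is the closed form with N = r+1.
By induction, the statement is established for all N ≥ 1.

A(N) = N(5N^2 + N - 1)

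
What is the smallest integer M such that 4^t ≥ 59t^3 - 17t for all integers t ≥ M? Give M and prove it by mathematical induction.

At t = 7: 16384 < 20118, so the inequality fails and M ≥ 8. We prove 4^t ≥ 59t^3 - 17t for all t ≥ 8.
When t = 8: 4^t = 65536 and 59t^3 - 17t = 30072, so 65536 ≥ 30072.
Suppose the result is true for t = r, so 4^r ≥ 59r^3 - 17r.
Then 4^(r + 1) = 4·(4^r) ≥ 4·(59r^3 - 17r).
Also, for r ≥ 8 we have 4·(59r^3 - 17r) ≥ 59(r+1)^3 - 17(r+1), since 4·(59r^3 - 17r) − (59(r+1)^3 - 17(r+1)) = 177r^3 - 177r^2 - 228r - 42, which is nonnegative for all r ≥ 8.
Combining, 4^(r + 1) ≥ 59(r+1)^3 - 17(r+1).
This completes the induction.
Hence the smallest such M is 8.

M = 8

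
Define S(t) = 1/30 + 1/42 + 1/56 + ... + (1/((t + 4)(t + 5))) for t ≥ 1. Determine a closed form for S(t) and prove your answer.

S(t) = t/(5(t + 5))

We claim S(t) = t/(5(t + 5)) for all t ≥ 1.
When t = 1: S(1) = 1/30, and the closed form gives 1/30. They agree.
Suppose the result is true for t = m, so S(m) = m/(5(m + 5)).
Then S(m+1) = S(m) + (1/((m + 5)(m + 6))) = (m/(5(m + 5))) + (1/((m + 5)(m + 6))).
Simplifying, S(m+1) = (m + 1)/(5(m + 6)) = (m+1)/(5((m+1) + 5)),
which is the closed form with t = m+1.
By the principle of mathematical induction, the result holds for all t ≥ 1.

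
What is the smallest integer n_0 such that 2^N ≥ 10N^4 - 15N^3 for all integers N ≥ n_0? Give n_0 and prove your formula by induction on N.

n_0 = 21

At N = 20: 1048576 < 1480000, so the inequality fails and n_0 ≥ 21. We prove 2^N ≥ 10N^4 - 15N^3 for all N ≥ 21.
Base step (N = 21): 2^N = 2097152 and 10N^4 - 15N^3 = 1805895, so 2097152 ≥ 1805895.
Suppose the result is true for N = r, so 2^r ≥ 10r^4 - 15r^3.
Then 2^(r + 1) = 2·(2^r) ≥ 2·(10r^4 - 15r^3).
Also, for r ≥ 21 we have 2·(10r^4 - 15r^3) ≥ 10(r+1)^4 - 15(r+1)^3, since 2·(10r^4 - 15r^3) − (10(r+1)^4 - 15(r+1)^3) = 10r^4 - 55r^3 - 15r^2 + 5r + 5, which is nonnegative for all r ≥ 21.
Combining, 2^(r + 1) ≥ 10(r+1)^4 - 15(r+1)^3.
This completes the induction.
Hence the smallest such n_0 is 21.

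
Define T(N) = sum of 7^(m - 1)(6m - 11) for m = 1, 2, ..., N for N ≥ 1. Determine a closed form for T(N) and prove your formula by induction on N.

We claim T(N) = 7^N(N - 2) + 2 for all N ≥ 1.
Base case (N = 1): T(1) = -5, and the closed form gives -5. They agree.
Suppose the result is true for N = m, so T(m) = 7^m(m - 2) + 2.
Then T(m+1) = T(m) + (7^m(6m - 5)) = (7^m(m - 2) + 2) + (7^m(6m - 5)).
Simplifying, T(m+1) = 7^(m + 1)m - 7^(m + 1) + 2 = 7^(m+1)((m+1) - 2) + 2,
which is the closed form with N = m+1.
By the principle of mathematical induction, the result holds for all N ≥ 1.

T(N) = 7^N(N - 2) + 2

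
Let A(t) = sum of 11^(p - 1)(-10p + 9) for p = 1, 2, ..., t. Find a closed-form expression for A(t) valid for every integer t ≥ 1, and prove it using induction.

A(t) = 11^t(-t + 1) - 1

We claim A(t) = 11^t(-t + 1) - 1 for all t ≥ 1.
Base step (t = 1): A(1) = -1, and the closed form gives -1. They agree.
Suppose the result is true for t = p, so A(p) = 11^p(-p + 1) - 1.
Then A(p+1) = A(p) + (11^p(-10p - 1)) = (11^p(-p + 1) - 1) + (11^p(-10p - 1)).
Simplifying, A(p+1) = -11·11^p·p - 1 = 11^(p+1)(-(p+1) + 1) - 1,
which is the closed form with t = p+1.
By induction, the statement is established for all t ≥ 1.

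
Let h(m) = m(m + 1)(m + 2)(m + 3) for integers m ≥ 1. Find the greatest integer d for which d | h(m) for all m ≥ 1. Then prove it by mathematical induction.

Computing the first values: h(1) = 24 and h(2) = 120; gcd(24, 120) = 24, so d ≤ 24.
We prove 24 | m(m + 1)(m + 2)(m + 3) for all m ≥ 1 by induction on m.
Base step (m = 1): h(1) = 24 = 24·(1), so 24 | h(1).
Inductive step: suppose the statement holds for some i ≥ 1, i.e. 24 | h(i). Then
h(i+1) − h(i) = (i+1)·(i+2)·(i+3)·(i+4) − i·(i+1)·(i+2)·(i+3) = (i+1)·(i+2)·(i+3)·[(i+4) − i] = 4·(i+1)·(i+2)·(i+3). The product of 3 consecutive integers is divisible by (3)! = 6, so h(i+1) − h(i) is divisible by 4·6 = 24. By the inductive hypothesis 24 | h(i), hence 24 | h(i+1).
Hence, by induction on m, the claim holds for every m ≥ 1.
Therefore the largest such d is 24.

d = 24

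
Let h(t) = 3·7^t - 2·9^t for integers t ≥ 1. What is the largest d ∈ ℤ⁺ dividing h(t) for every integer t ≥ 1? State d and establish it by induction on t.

d = 3

Computing the first values: h(1) = 3 and h(2) = -15; gcd(3, -15) = 3, so d ≤ 3.
We prove 3 | 3·7^t - 2·9^t for all t ≥ 1 by induction on t.
Base step (t = 1): h(1) = 3 = 3·(1), so 3 | h(1).
Inductive step: suppose the statement holds for some m ≥ 1, i.e. 3 | h(m). Then
h(m+1) − 9·h(m) = (3·7^(m+1) - 2·9^(m+1)) − 9·(3·7^m - 2·9^m) = (3)·7^m·(7 − 9) = (-6)·7^m. Since 3 | h(m) by the inductive hypothesis, 3 | 9·h(m); and 3 | -6 since -6 = 3·-2. Therefore 3 | h(m+1).
This completes the induction.
Therefore the largest such d is 3.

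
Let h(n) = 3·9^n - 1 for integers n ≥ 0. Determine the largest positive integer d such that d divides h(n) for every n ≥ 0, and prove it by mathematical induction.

Computing the first values: h(0) = 2 and h(1) = 26; gcd(2, 26) = 2, so d ≤ 2.
We prove 2 | 3·9^n - 1 for all n ≥ 0 by induction on n.
When n = 0: h(0) = 2 = 2·(1), so 2 | h(0).
For the inductive step, assume it holds for an arbitrary r ≥ 0, i.e. 2 | h(r). Then
h(r+1) = 3·9^(r+1) - 1 = 9·(3·9^r - 1) + 8 = 9·h(r) + 8. The first term is divisible by 2 by the inductive hypothesis, and 8 is divisible by 2. Hence 2 | h(r+1).
By induction, the statement is established for all n ≥ 0.
Therefore the largest such d is 2.

d = 2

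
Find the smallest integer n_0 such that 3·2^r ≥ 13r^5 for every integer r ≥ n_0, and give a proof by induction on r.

n_0 = 26

At r = 25: 100663296 < 126953125, so the inequality fails and n_0 ≥ 26. We prove 3·2^r ≥ 13r^5 for all r ≥ 26.
Base case (r = 26): 3·2^r = 201326592 and 13r^5 = 154457888, so 201326592 ≥ 154457888.
Suppose the result is true for r = i, so 3·2^i ≥ 13i^5.
Then 3·2^(i + 1) = 2·(3·2^i) ≥ 2·(13i^5).
Also, for i ≥ 26 we have 2·(13i^5) ≥ 13(i+1)^5, since 2 ≥ (1 + 1/i)^5 for all i ≥ 26.
Combining, 3·2^(i + 1) ≥ 13(i+1)^5.
Hence, by induction on r, the claim holds for every r ≥ 26.
Hence the smallest such n_0 is 26.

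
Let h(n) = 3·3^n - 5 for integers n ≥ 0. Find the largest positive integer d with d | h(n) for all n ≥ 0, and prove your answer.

Computing the first values: h(0) = -2 and h(1) = 4; gcd(-2, 4) = 2, so d ≤ 2.
We prove 2 | 3·3^n - 5 for all n ≥ 0 by induction on n.
Base case (n = 0): h(0) = -2 = 2·(-1), so 2 | h(0).
For the inductive step, assume it holds for an arbitrary k ≥ 0, i.e. 2 | h(k). Then
h(k+1) = 3·3^(k+1) - 5 = 3·(3·3^k - 5) + 10 = 3·h(k) + 10. The first term is divisible by 2 by the inductive hypothesis, and 10 is divisible by 2. Hence 2 | h(k+1).
By the principle of mathematical induction, the result holds for all n ≥ 0.
Therefore the largest such d is 2.

d = 2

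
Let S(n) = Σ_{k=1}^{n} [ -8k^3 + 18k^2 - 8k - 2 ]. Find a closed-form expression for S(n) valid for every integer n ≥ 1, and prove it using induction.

S(n) = -n(n - 1)(2n^2 - 3)

We claim S(n) = -n(n - 1)(2n^2 - 3) for all n ≥ 1.
For the base case n = 1: S(1) = 0, and the closed form gives 0. They agree.
Inductive step: assume the claim holds for n = k, so S(k) = k(-2k^3 + 2k^2 + 3k - 3).
Then S(k+1) = S(k) + (2k(-4k^2 - 3k + 2)) = (k(-2k^3 + 2k^2 + 3k - 3)) + (2k(-4k^2 - 3k + 2)).
Simplifying, S(k+1) = -k(k + 1)(2k^2 + 4k - 1) = -(k+1)((k+1) - 1)(2(k+1)^2 - 3),
which is the closed form with n = k+1.
Hence, by induction on n, the claim holds for every n ≥ 1.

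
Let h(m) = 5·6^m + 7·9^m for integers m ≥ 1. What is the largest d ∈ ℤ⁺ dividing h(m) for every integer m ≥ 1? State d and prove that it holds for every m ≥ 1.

Computing the first values: h(1) = 93 and h(2) = 747; gcd(93, 747) = 3, so d ≤ 3.
We prove 3 | 5·6^m + 7·9^m for all m ≥ 1 by induction on m.
For the base case m = 1: h(1) = 93 = 3·(31), so 3 | h(1).
Inductive step: suppose the statement holds for some r ≥ 1, i.e. 3 | h(r). Then
h(r+1) − 9·h(r) = (5·6^(r+1) + 7·9^(r+1)) − 9·(5·6^r + 7·9^r) = (5)·6^r·(6 − 9) = (-15)·6^r. Since 3 | h(r) by the inductive hypothesis, 3 | 9·h(r); and 3 | -15 since -15 = 3·-5. Therefore 3 | h(r+1).
By the principle of mathematical induction, the result holds for all m ≥ 1.
Therefore the largest such d is 3.

d = 3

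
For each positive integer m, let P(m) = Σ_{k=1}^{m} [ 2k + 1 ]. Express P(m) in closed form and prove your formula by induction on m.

P(m) = m(m + 2)

We claim P(m) = m(m + 2) for all m ≥ 1.
For the base case m = 1: P(1) = 3, and the closed form gives 3. They agree.
Inductive step: assume the claim holds for m = k, so P(k) = k(k + 2).
Then P(k+1) = P(k) + (2k + 3) = (k(k + 2)) + (2k + 3).
Simplifying, P(k+1) = (k + 1)(k + 3) = (k+1)((k+1) + 2),
which is the closed form with m = k+1.
By the principle of mathematical induction, the result holds for all m ≥ 1.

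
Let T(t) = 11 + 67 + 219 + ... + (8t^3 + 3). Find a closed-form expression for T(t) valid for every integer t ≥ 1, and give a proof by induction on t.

T(t) = t(2t^3 + 4t^2 + 2t + 3)

We claim T(t) = t(2t^3 + 4t^2 + 2t + 3) for all t ≥ 1.
Base step (t = 1): T(1) = 11, and the closed form gives 11. They agree.
For the inductive step, assume it holds for an arbitrary p ≥ 1, so T(p) = p(2p^3 + 4p^2 + 2p + 3).
Then T(p+1) = T(p) + (8(p + 1)^3 + 3) = (p(2p^3 + 4p^2 + 2p + 3)) + (8(p + 1)^3 + 3).
Simplifying, T(p+1) = (p + 1)(2p^3 + 10p^2 + 16p + 11) = (p+1)(2(p+1)^3 + 4(p+1)^2 + 2(p+1) + 3),
which is the closed form with t = p+1.
This completes the induction.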